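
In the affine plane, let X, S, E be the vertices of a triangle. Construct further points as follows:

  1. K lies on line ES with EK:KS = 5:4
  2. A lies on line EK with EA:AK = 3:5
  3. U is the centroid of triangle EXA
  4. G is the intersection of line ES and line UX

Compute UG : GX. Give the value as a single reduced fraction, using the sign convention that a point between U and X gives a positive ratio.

UG:GX = -1/3

Choose coordinates X = (0, 0), S = (1, 0), E = (0, 1).
1. K lies on line ES with EK:KS = 5:4 ⇒ K = (5/9, 4/9)
2. A lies on line EK with EA:AK = 3:5 ⇒ A = (5/24, 19/24)
3. U is the centroid of triangle EXA ⇒ U = (5/72, 43/72)
4. G is the intersection of line ES and line UX ⇒ G = (5/48, 43/48)
G = U + t·(X−U) with t = -1/2, so UG:GX = t:(1−t) = -1/2:3/2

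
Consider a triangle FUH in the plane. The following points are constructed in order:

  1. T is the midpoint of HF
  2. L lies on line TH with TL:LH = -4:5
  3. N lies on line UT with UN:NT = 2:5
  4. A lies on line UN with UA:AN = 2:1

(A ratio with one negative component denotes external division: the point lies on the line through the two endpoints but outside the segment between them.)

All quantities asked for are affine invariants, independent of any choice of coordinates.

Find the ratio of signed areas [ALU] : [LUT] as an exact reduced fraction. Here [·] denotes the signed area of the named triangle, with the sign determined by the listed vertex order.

[ALU]:[LUT] = 4/21

Choose coordinates F = (0, 0), U = (1, 0), H = (0, 1).
1. T is the midpoint of HF ⇒ T = (0, 1/2)
2. L lies on line TH with TL:LH = -4:5 ⇒ L = (0, -3/2)
3. N lies on line UT with UN:NT = 2:5 ⇒ N = (5/7, 1/7)
4. A lies on line UN with UA:AN = 2:1 ⇒ A = (17/21, 2/21)
2·[ALU] = 8/21, 2·[LUT] = 2
[ALU]:[LUT] = 8/21:2 = 4/21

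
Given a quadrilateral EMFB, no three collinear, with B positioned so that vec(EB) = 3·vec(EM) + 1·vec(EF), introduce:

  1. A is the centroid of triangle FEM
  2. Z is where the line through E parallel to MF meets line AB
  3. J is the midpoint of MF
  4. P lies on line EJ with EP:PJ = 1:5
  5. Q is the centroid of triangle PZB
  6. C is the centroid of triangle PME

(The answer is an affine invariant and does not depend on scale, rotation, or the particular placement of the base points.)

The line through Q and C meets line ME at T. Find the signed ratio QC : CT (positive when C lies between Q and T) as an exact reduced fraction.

Work in coordinates with E = (0, 0), M = (1, 0), F = (0, 1), B = (3, 1).
1. A is the centroid of triangle FEM ⇒ A = (1/3, 1/3)
2. Z is where the line through E parallel to MF meets line AB ⇒ Z = (-1/5, 1/5)
3. J is the midpoint of MF ⇒ J = (1/2, 1/2)
4. P lies on line EJ with EP:PJ = 1:5 ⇒ P = (1/12, 1/12)
5. Q is the centroid of triangle PZB ⇒ Q = (173/180, 77/180)
6. C is the centroid of triangle PME ⇒ C = (13/36, 1/36)
line QC meets ME at T = (23/72, 0)
C = Q + t·(T−Q) with t = 72/77, so QC:CT = 72/77:5/77

QC:CT = 72/5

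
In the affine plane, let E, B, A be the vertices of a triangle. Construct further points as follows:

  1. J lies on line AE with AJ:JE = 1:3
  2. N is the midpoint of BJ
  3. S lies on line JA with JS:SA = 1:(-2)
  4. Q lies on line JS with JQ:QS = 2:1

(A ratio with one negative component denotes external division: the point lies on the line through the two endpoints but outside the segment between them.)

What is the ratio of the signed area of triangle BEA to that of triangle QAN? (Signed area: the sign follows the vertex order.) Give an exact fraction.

[BEA]:[QAN] = 24/5

Assign E = (0, 0), B = (1, 0), A = (0, 1) — the answer is frame-independent, so this choice is without loss of generality.
1. J lies on line AE with AJ:JE = 1:3 ⇒ J = (0, 3/4)
2. N is the midpoint of BJ ⇒ N = (1/2, 3/8)
3. S lies on line JA with JS:SA = 1:(-2) ⇒ S = (0, 1/2)
4. Q lies on line JS with JQ:QS = 2:1 ⇒ Q = (0, 7/12)
2·[BEA] = -1, 2·[QAN] = -5/24
[BEA]:[QAN] = -1:-5/24 = 24/5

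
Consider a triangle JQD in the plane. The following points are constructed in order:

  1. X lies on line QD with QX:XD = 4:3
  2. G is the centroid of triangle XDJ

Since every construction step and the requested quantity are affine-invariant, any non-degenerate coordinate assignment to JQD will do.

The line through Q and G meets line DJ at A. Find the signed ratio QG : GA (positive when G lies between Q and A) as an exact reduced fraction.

Choose coordinates J = (0, 0), Q = (1, 0), D = (0, 1).
1. X lies on line QD with QX:XD = 4:3 ⇒ X = (3/7, 4/7)
2. G is the centroid of triangle XDJ ⇒ G = (1/7, 11/21)
line QG meets DJ at A = (0, 11/18)
G = Q + t·(A−Q) with t = 6/7, so QG:GA = 6/7:1/7

QG:GA = 6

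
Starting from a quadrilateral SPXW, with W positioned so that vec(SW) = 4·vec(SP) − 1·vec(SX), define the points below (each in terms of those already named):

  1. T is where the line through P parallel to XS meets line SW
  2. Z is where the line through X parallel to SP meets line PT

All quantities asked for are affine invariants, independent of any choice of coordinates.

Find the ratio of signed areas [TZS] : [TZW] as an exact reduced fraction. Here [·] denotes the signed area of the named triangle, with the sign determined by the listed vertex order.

[TZS]:[TZW] = -1/3

Choose coordinates S = (0, 0), P = (1, 0), X = (0, 1), W = (4, -1).
1. T is where the line through P parallel to XS meets line SW ⇒ T = (1, -1/4)
2. Z is where the line through X parallel to SP meets line PT ⇒ Z = (1, 1)
2·[TZS] = 5/4, 2·[TZW] = -15/4
[TZS]:[TZW] = 5/4:-15/4 = -1/3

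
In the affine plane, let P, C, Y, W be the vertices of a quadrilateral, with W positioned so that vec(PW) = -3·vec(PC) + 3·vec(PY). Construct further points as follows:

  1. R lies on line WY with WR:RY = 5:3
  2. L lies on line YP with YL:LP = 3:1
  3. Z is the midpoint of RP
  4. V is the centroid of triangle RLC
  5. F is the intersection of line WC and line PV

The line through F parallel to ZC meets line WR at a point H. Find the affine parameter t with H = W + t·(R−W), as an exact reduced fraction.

t = 171/61

Assign P = (0, 0), C = (1, 0), Y = (0, 1), W = (-3, 3) — the answer is frame-independent, so this choice is without loss of generality.
1. R lies on line WY with WR:RY = 5:3 ⇒ R = (-9/8, 7/4)
2. L lies on line YP with YL:LP = 3:1 ⇒ L = (0, 1/4)
3. Z is the midpoint of RP ⇒ Z = (-9/16, 7/8)
4. V is the centroid of triangle RLC ⇒ V = (-1/24, 2/3)
5. F is the intersection of line WC and line PV ⇒ F = (-3/61, 48/61)
through F parallel to ZC: direction (25/16, -7/8); meets WR at H = (1101/488, -123/244)
H = W + t·(R−W) with t = 171/61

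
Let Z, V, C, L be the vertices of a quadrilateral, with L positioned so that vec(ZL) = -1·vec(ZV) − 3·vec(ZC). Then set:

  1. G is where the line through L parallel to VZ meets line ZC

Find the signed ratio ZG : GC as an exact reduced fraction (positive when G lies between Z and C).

ZG:GC = -3/4

Work in coordinates with Z = (0, 0), V = (1, 0), C = (0, 1), L = (-1, -3).
1. G is where the line through L parallel to VZ meets line ZC ⇒ G = (0, -3)
G = Z + t·(C−Z) with t = -3, so ZG:GC = t:(1−t) = -3:4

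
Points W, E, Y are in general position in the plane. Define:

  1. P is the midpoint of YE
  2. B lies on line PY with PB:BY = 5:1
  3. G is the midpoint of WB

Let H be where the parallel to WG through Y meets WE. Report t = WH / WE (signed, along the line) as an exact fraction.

Choose coordinates W = (0, 0), E = (1, 0), Y = (0, 1).
1. P is the midpoint of YE ⇒ P = (1/2, 1/2)
2. B lies on line PY with PB:BY = 5:1 ⇒ B = (1/12, 11/12)
3. G is the midpoint of WB ⇒ G = (1/24, 11/24)
through Y parallel to WG: direction (1/24, 11/24); meets WE at H = (-1/11, 0)
H = W + t·(E−W) with t = -1/11

t = -1/11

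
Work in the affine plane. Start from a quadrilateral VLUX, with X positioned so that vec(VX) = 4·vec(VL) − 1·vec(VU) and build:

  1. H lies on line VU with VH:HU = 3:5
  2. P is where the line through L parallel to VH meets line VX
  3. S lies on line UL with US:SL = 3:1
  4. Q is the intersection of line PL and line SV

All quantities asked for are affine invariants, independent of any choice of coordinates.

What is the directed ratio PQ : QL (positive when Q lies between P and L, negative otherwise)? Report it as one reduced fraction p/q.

Assign V = (0, 0), L = (1, 0), U = (0, 1), X = (4, -1) — the answer is frame-independent, so this choice is without loss of generality.
1. H lies on line VU with VH:HU = 3:5 ⇒ H = (0, 3/8)
2. P is where the line through L parallel to VH meets line VX ⇒ P = (1, -1/4)
3. S lies on line UL with US:SL = 3:1 ⇒ S = (3/4, 1/4)
4. Q is the intersection of line PL and line SV ⇒ Q = (1, 1/3)
Q = P + t·(L−P) with t = 7/3, so PQ:QL = t:(1−t) = 7/3:-4/3

PQ:QL = -7/4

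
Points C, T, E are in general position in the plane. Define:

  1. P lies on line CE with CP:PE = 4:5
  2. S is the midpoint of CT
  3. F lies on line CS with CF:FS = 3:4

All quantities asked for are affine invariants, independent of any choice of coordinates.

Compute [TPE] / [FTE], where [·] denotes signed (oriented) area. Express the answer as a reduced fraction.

[TPE]:[FTE] = -70/99

Set C = (0, 0), T = (1, 0), E = (0, 1); any affine frame gives the same invariant.
1. P lies on line CE with CP:PE = 4:5 ⇒ P = (0, 4/9)
2. S is the midpoint of CT ⇒ S = (1/2, 0)
3. F lies on line CS with CF:FS = 3:4 ⇒ F = (3/14, 0)
2·[TPE] = -5/9, 2·[FTE] = 11/14
[TPE]:[FTE] = -5/9:11/14 = -70/99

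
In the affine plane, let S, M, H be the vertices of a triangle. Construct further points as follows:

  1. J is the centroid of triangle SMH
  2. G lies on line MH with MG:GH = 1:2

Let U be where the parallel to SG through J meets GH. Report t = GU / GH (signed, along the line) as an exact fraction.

t = 1/6

Work in coordinates with S = (0, 0), M = (1, 0), H = (0, 1).
1. J is the centroid of triangle SMH ⇒ J = (1/3, 1/3)
2. G lies on line MH with MG:GH = 1:2 ⇒ G = (2/3, 1/3)
through J parallel to SG: direction (2/3, 1/3); meets GH at U = (5/9, 4/9)
U = G + t·(H−G) with t = 1/6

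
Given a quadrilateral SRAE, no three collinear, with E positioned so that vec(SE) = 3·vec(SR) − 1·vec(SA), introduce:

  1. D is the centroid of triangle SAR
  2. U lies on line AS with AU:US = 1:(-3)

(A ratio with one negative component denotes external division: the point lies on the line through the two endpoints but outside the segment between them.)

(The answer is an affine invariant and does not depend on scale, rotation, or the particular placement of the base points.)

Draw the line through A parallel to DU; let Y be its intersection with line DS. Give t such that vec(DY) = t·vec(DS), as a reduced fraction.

t = 1/3

Set S = (0, 0), R = (1, 0), A = (0, 1), E = (3, -1); any affine frame gives the same invariant.
1. D is the centroid of triangle SAR ⇒ D = (1/3, 1/3)
2. U lies on line AS with AU:US = 1:(-3) ⇒ U = (0, 3/2)
through A parallel to DU: direction (-1/3, 7/6); meets DS at Y = (2/9, 2/9)
Y = D + t·(S−D) with t = 1/3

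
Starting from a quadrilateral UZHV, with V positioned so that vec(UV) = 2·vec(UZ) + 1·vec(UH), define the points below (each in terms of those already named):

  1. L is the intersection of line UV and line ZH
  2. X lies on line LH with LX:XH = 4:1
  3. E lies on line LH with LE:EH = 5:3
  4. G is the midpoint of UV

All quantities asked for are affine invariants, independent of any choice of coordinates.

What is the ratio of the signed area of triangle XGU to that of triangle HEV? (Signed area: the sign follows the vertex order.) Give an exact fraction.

Set U = (0, 0), Z = (1, 0), H = (0, 1), V = (2, 1); any affine frame gives the same invariant.
1. L is the intersection of line UV and line ZH ⇒ L = (2/3, 1/3)
2. X lies on line LH with LX:XH = 4:1 ⇒ X = (2/15, 13/15)
3. E lies on line LH with LE:EH = 5:3 ⇒ E = (1/4, 3/4)
4. G is the midpoint of UV ⇒ G = (1, 1/2)
2·[XGU] = -4/5, 2·[HEV] = 1/2
[XGU]:[HEV] = -4/5:1/2 = -8/5

[XGU]:[HEV] = -8/5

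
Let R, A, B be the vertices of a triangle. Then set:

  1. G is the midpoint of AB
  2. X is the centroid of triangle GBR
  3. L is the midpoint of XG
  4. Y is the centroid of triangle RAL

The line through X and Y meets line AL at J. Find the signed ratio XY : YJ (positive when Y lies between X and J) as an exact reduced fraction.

XY:YJ = -1/2

Choose coordinates R = (0, 0), A = (1, 0), B = (0, 1).
1. G is the midpoint of AB ⇒ G = (1/2, 1/2)
2. X is the centroid of triangle GBR ⇒ X = (1/6, 1/2)
3. L is the midpoint of XG ⇒ L = (1/3, 1/2)
4. Y is the centroid of triangle RAL ⇒ Y = (4/9, 1/6)
line XY meets AL at J = (-1/9, 5/6)
Y = X + t·(J−X) with t = -1, so XY:YJ = -1:2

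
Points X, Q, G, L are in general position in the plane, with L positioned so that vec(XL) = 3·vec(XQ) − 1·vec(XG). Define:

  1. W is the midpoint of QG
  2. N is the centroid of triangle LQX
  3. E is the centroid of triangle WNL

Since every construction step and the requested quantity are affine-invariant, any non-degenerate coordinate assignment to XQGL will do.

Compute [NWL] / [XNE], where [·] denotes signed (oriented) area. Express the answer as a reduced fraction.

Work in coordinates with X = (0, 0), Q = (1, 0), G = (0, 1), L = (3, -1).
1. W is the midpoint of QG ⇒ W = (1/2, 1/2)
2. N is the centroid of triangle LQX ⇒ N = (4/3, -1/3)
3. E is the centroid of triangle WNL ⇒ E = (29/18, -5/18)
2·[NWL] = -5/6, 2·[XNE] = 1/6
[NWL]:[XNE] = -5/6:1/6 = -5

[NWL]:[XNE] = -5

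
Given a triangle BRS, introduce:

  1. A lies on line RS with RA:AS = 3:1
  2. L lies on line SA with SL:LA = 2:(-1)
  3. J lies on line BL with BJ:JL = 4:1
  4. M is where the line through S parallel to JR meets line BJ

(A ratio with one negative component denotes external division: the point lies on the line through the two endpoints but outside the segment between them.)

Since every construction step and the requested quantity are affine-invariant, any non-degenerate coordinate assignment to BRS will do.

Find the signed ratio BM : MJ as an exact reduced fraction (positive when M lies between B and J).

BM:MJ = -3

Choose coordinates B = (0, 0), R = (1, 0), S = (0, 1).
1. A lies on line RS with RA:AS = 3:1 ⇒ A = (1/4, 3/4)
2. L lies on line SA with SL:LA = 2:(-1) ⇒ L = (1/2, 1/2)
3. J lies on line BL with BJ:JL = 4:1 ⇒ J = (2/5, 2/5)
4. M is where the line through S parallel to JR meets line BJ ⇒ M = (3/5, 3/5)
M = B + t·(J−B) with t = 3/2, so BM:MJ = t:(1−t) = 3/2:-1/2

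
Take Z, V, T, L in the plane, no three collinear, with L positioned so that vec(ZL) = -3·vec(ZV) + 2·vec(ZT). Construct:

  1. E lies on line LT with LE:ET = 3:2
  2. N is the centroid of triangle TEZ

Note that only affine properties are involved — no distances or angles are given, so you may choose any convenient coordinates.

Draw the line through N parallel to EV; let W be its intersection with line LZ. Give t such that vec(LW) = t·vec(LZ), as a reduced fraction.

Set Z = (0, 0), V = (1, 0), T = (0, 1), L = (-3, 2); any affine frame gives the same invariant.
1. E lies on line LT with LE:ET = 3:2 ⇒ E = (-6/5, 7/5)
2. N is the centroid of triangle TEZ ⇒ N = (-2/5, 4/5)
through N parallel to EV: direction (11/5, -7/5); meets LZ at W = (-18, 12)
W = L + t·(Z−L) with t = -5

t = -5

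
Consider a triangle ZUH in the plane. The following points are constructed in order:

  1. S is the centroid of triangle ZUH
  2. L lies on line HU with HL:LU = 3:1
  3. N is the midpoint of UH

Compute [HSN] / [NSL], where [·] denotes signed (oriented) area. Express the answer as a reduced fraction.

Set Z = (0, 0), U = (1, 0), H = (0, 1); any affine frame gives the same invariant.
1. S is the centroid of triangle ZUH ⇒ S = (1/3, 1/3)
2. L lies on line HU with HL:LU = 3:1 ⇒ L = (3/4, 1/4)
3. N is the midpoint of UH ⇒ N = (1/2, 1/2)
2·[HSN] = 1/6, 2·[NSL] = 1/12
[HSN]:[NSL] = 1/6:1/12 = 2

[HSN]:[NSL] = 2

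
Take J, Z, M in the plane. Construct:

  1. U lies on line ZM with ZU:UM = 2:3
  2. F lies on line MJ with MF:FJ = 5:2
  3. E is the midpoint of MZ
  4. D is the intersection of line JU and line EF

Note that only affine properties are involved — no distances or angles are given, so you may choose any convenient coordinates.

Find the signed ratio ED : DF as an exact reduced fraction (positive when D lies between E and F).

ED:DF = -7/12

Work in coordinates with J = (0, 0), Z = (1, 0), M = (0, 1).
1. U lies on line ZM with ZU:UM = 2:3 ⇒ U = (3/5, 2/5)
2. F lies on line MJ with MF:FJ = 5:2 ⇒ F = (0, 2/7)
3. E is the midpoint of MZ ⇒ E = (1/2, 1/2)
4. D is the intersection of line JU and line EF ⇒ D = (6/5, 4/5)
D = E + t·(F−E) with t = -7/5, so ED:DF = t:(1−t) = -7/5:12/5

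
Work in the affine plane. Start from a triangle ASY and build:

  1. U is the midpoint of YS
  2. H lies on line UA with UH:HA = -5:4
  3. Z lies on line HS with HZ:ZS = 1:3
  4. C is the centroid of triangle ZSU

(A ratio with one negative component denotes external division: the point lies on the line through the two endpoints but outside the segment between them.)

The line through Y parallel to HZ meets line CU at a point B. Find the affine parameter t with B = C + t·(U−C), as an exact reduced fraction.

t = 5/2

Choose coordinates A = (0, 0), S = (1, 0), Y = (0, 1).
1. U is the midpoint of YS ⇒ U = (1/2, 1/2)
2. H lies on line UA with UH:HA = -5:4 ⇒ H = (-2, -2)
3. Z lies on line HS with HZ:ZS = 1:3 ⇒ Z = (-5/4, -3/2)
4. C is the centroid of triangle ZSU ⇒ C = (1/12, -1/3)
through Y parallel to HZ: direction (3/4, 1/2); meets CU at B = (9/8, 7/4)
B = C + t·(U−C) with t = 5/2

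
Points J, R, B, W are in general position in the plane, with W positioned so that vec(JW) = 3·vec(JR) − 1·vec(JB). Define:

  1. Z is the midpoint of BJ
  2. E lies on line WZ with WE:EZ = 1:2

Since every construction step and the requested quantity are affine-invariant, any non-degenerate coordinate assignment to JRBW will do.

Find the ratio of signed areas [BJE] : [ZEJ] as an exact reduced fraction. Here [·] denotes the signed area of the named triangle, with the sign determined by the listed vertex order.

Set J = (0, 0), R = (1, 0), B = (0, 1), W = (3, -1); any affine frame gives the same invariant.
1. Z is the midpoint of BJ ⇒ Z = (0, 1/2)
2. E lies on line WZ with WE:EZ = 1:2 ⇒ E = (2, -1/2)
2·[BJE] = 2, 2·[ZEJ] = -1
[BJE]:[ZEJ] = 2:-1 = -2

[BJE]:[ZEJ] = -2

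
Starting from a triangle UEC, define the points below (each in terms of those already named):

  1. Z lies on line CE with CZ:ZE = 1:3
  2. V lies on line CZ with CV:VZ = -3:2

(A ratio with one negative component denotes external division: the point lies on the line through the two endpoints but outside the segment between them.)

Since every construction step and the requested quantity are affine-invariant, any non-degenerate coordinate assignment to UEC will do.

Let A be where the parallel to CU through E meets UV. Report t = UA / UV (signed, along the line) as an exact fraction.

t = 4/3

Work in coordinates with U = (0, 0), E = (1, 0), C = (0, 1).
1. Z lies on line CE with CZ:ZE = 1:3 ⇒ Z = (1/4, 3/4)
2. V lies on line CZ with CV:VZ = -3:2 ⇒ V = (3/4, 1/4)
through E parallel to CU: direction (0, -1); meets UV at A = (1, 1/3)
A = U + t·(V−U) with t = 4/3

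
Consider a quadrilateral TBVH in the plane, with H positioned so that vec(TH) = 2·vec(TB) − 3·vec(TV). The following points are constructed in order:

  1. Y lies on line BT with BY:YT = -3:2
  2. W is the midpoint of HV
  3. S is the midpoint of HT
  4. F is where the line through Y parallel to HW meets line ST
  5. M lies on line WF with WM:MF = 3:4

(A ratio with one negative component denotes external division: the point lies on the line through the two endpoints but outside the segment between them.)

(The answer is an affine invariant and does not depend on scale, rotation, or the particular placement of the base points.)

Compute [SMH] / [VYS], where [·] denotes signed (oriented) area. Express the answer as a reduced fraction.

[SMH]:[VYS] = -1/21

Assign T = (0, 0), B = (1, 0), V = (0, 1), H = (2, -3) — the answer is frame-independent, so this choice is without loss of generality.
1. Y lies on line BT with BY:YT = -3:2 ⇒ Y = (-2, 0)
2. W is the midpoint of HV ⇒ W = (1, -1)
3. S is the midpoint of HT ⇒ S = (1, -3/2)
4. F is where the line through Y parallel to HW meets line ST ⇒ F = (-8, 12)
5. M lies on line WF with WM:MF = 3:4 ⇒ M = (-20/7, 32/7)
2·[SMH] = -2/7, 2·[VYS] = 6
[SMH]:[VYS] = -2/7:6 = -1/21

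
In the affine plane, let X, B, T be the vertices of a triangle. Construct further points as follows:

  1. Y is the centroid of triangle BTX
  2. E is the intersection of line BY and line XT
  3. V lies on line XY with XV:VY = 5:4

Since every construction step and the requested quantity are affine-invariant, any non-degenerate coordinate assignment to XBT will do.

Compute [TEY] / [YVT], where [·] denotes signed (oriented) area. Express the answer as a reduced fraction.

Work in coordinates with X = (0, 0), B = (1, 0), T = (0, 1).
1. Y is the centroid of triangle BTX ⇒ Y = (1/3, 1/3)
2. E is the intersection of line BY and line XT ⇒ E = (0, 1/2)
3. V lies on line XY with XV:VY = 5:4 ⇒ V = (5/27, 5/27)
2·[TEY] = 1/6, 2·[YVT] = -4/27
[TEY]:[YVT] = 1/6:-4/27 = -9/8

[TEY]:[YVT] = -9/8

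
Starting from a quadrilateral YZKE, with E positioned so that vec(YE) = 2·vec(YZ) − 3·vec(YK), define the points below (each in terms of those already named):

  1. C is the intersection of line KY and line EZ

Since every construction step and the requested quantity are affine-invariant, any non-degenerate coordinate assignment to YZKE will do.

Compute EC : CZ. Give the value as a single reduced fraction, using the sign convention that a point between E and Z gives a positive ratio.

EC:CZ = -2

Work in coordinates with Y = (0, 0), Z = (1, 0), K = (0, 1), E = (2, -3).
1. C is the intersection of line KY and line EZ ⇒ C = (0, 3)
C = E + t·(Z−E) with t = 2, so EC:CZ = t:(1−t) = 2:-1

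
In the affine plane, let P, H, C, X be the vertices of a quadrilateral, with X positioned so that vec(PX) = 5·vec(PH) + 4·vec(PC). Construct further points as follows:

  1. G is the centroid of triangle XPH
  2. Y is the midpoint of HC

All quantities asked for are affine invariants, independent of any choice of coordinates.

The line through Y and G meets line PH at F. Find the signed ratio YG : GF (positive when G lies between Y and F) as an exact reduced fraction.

Work in coordinates with P = (0, 0), H = (1, 0), C = (0, 1), X = (5, 4).
1. G is the centroid of triangle XPH ⇒ G = (2, 4/3)
2. Y is the midpoint of HC ⇒ Y = (1/2, 1/2)
line YG meets PH at F = (-2/5, 0)
G = Y + t·(F−Y) with t = -5/3, so YG:GF = -5/3:8/3

YG:GF = -5/8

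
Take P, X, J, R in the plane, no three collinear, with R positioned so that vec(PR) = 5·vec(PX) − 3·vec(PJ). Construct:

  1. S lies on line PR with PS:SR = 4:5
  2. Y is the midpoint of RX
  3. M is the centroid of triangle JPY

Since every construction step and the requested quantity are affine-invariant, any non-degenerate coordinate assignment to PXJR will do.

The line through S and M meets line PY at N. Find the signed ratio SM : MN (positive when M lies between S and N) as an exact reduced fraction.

Choose coordinates P = (0, 0), X = (1, 0), J = (0, 1), R = (5, -3).
1. S lies on line PR with PS:SR = 4:5 ⇒ S = (20/9, -4/3)
2. Y is the midpoint of RX ⇒ Y = (3, -3/2)
3. M is the centroid of triangle JPY ⇒ M = (1, -1/6)
line SM meets PY at N = (26/15, -13/15)
M = S + t·(N−S) with t = 5/2, so SM:MN = 5/2:-3/2

SM:MN = -5/3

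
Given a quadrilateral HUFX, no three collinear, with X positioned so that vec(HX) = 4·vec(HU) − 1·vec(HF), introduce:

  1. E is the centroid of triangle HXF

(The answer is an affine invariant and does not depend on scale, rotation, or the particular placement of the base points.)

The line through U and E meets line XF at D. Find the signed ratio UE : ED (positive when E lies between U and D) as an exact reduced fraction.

Choose coordinates H = (0, 0), U = (1, 0), F = (0, 1), X = (4, -1).
1. E is the centroid of triangle HXF ⇒ E = (4/3, 0)
line UE meets XF at D = (2, 0)
E = U + t·(D−U) with t = 1/3, so UE:ED = 1/3:2/3

UE:ED = 1/2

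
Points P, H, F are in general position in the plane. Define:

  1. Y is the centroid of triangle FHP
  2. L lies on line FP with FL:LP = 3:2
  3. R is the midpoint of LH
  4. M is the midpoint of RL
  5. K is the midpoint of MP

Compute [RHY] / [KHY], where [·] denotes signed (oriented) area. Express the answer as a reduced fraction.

[RHY]:[KHY] = 4/23

Assign P = (0, 0), H = (1, 0), F = (0, 1) — the answer is frame-independent, so this choice is without loss of generality.
1. Y is the centroid of triangle FHP ⇒ Y = (1/3, 1/3)
2. L lies on line FP with FL:LP = 3:2 ⇒ L = (0, 2/5)
3. R is the midpoint of LH ⇒ R = (1/2, 1/5)
4. M is the midpoint of RL ⇒ M = (1/4, 3/10)
5. K is the midpoint of MP ⇒ K = (1/8, 3/20)
2·[RHY] = 1/30, 2·[KHY] = 23/120
[RHY]:[KHY] = 1/30:23/120 = 4/23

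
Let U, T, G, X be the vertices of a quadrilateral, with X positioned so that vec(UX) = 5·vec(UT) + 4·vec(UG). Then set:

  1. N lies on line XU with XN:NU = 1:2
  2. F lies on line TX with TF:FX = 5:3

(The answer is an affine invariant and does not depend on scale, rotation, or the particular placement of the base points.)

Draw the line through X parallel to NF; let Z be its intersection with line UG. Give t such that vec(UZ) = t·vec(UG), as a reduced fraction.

t = 9

Assign U = (0, 0), T = (1, 0), G = (0, 1), X = (5, 4) — the answer is frame-independent, so this choice is without loss of generality.
1. N lies on line XU with XN:NU = 1:2 ⇒ N = (10/3, 8/3)
2. F lies on line TX with TF:FX = 5:3 ⇒ F = (7/2, 5/2)
through X parallel to NF: direction (1/6, -1/6); meets UG at Z = (0, 9)
Z = U + t·(G−U) with t = 9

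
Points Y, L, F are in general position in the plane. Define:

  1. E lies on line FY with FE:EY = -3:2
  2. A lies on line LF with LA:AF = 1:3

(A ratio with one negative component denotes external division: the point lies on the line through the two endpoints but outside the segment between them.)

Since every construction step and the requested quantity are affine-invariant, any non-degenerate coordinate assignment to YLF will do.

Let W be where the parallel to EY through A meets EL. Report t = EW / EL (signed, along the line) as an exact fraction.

t = 3/4

Set Y = (0, 0), L = (1, 0), F = (0, 1); any affine frame gives the same invariant.
1. E lies on line FY with FE:EY = -3:2 ⇒ E = (0, -2)
2. A lies on line LF with LA:AF = 1:3 ⇒ A = (3/4, 1/4)
through A parallel to EY: direction (0, 2); meets EL at W = (3/4, -1/2)
W = E + t·(L−E) with t = 3/4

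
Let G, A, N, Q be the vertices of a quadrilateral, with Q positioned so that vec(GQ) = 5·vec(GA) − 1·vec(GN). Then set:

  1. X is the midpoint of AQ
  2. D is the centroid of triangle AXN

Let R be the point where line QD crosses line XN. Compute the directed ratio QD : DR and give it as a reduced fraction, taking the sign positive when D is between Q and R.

QD:DR = -4

Assign G = (0, 0), A = (1, 0), N = (0, 1), Q = (5, -1) — the answer is frame-independent, so this choice is without loss of generality.
1. X is the midpoint of AQ ⇒ X = (3, -1/2)
2. D is the centroid of triangle AXN ⇒ D = (4/3, 1/6)
line QD meets XN at R = (9/4, -1/8)
D = Q + t·(R−Q) with t = 4/3, so QD:DR = 4/3:-1/3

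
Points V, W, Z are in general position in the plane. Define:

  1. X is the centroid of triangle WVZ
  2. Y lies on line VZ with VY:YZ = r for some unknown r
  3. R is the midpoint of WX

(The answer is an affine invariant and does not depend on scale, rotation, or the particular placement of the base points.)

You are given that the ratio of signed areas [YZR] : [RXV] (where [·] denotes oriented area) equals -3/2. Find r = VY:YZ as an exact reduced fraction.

r = 5/3

Choose coordinates V = (0, 0), W = (1, 0), Z = (0, 1).
1. X is the centroid of triangle WVZ ⇒ X = (1/3, 1/3)
2. With VY:YZ = r, write λ = r/(r+1) so Y = V + λ·(Z−V); Y is affine-linear in λ
3. R is the midpoint of WX ⇒ R = (2/3, 1/6)
Every point depending on Y is an affine combination of Y and λ-independent points, so each such coordinate is linear in λ; the λ² term in each signed area is a multiple of (Z−V)×(Z−V) = 0, so 2·[YZR] and 2·[RXV] are each linear in λ. Evaluating at λ=0 and λ=1:
  2·[YZR] = 2/3·λ − 2/3,   2·[RXV] = 1/6
So [YZR]:[RXV] = (2/3·λ − 2/3) / (1/6). Setting this equal to -3/2:
  2/3·λ − 2/3 = -3/2·(1/6)  ⇒  λ = 5/8
Then r = λ/(1−λ) = (5/8)/(3/8) = 5/3. Check: with r = 5/3, Y = (0, 5/8) and [YZR]:[RXV] = -3/2 as required.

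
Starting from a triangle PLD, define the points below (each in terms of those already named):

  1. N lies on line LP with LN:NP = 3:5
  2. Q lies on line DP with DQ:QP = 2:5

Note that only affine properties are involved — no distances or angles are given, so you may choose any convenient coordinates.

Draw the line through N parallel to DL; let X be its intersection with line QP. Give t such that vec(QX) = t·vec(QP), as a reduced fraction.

Set P = (0, 0), L = (1, 0), D = (0, 1); any affine frame gives the same invariant.
1. N lies on line LP with LN:NP = 3:5 ⇒ N = (5/8, 0)
2. Q lies on line DP with DQ:QP = 2:5 ⇒ Q = (0, 5/7)
through N parallel to DL: direction (1, -1); meets QP at X = (0, 5/8)
X = Q + t·(P−Q) with t = 1/8

t = 1/8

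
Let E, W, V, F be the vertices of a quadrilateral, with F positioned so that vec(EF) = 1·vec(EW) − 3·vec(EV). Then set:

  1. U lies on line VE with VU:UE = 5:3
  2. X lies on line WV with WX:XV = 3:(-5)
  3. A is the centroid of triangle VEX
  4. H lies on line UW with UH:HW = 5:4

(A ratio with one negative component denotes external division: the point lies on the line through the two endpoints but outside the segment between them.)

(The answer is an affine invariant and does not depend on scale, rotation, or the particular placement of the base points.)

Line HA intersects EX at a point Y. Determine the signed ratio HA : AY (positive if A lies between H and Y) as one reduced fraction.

HA:AY = 1/2

Assign E = (0, 0), W = (1, 0), V = (0, 1), F = (1, -3) — the answer is frame-independent, so this choice is without loss of generality.
1. U lies on line VE with VU:UE = 5:3 ⇒ U = (0, 3/8)
2. X lies on line WV with WX:XV = 3:(-5) ⇒ X = (5/2, -3/2)
3. A is the centroid of triangle VEX ⇒ A = (5/6, -1/6)
4. H lies on line UW with UH:HW = 5:4 ⇒ H = (5/9, 1/6)
line HA meets EX at Y = (25/18, -5/6)
A = H + t·(Y−H) with t = 1/3, so HA:AY = 1/3:2/3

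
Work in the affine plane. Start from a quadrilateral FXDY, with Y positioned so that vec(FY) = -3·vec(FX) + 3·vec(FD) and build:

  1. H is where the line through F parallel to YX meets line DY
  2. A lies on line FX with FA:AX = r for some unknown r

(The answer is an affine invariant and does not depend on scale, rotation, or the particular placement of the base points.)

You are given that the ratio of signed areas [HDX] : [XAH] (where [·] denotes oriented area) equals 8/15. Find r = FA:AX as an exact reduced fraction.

Work in coordinates with F = (0, 0), X = (1, 0), D = (0, 1), Y = (-3, 3).
1. H is where the line through F parallel to YX meets line DY ⇒ H = (-12, 9)
2. With FA:AX = r, write λ = r/(r+1) so A = F + λ·(X−F); A is affine-linear in λ
Every point depending on A is an affine combination of A and λ-independent points, so each such coordinate is linear in λ; the λ² term in each signed area is a multiple of (X−F)×(X−F) = 0, so 2·[HDX] and 2·[XAH] are each linear in λ. Evaluating at λ=0 and λ=1:
  2·[HDX] = -4,   2·[XAH] = 9·λ − 9
So [HDX]:[XAH] = (-4) / (9·λ − 9). Setting this equal to 8/15:
  -4 = 8/15·(9·λ − 9)  ⇒  λ = 1/6
Then r = λ/(1−λ) = (1/6)/(5/6) = 1/5. Check: with r = 1/5, A = (1/6, 0) and [HDX]:[XAH] = 8/15 as required.

r = 1/5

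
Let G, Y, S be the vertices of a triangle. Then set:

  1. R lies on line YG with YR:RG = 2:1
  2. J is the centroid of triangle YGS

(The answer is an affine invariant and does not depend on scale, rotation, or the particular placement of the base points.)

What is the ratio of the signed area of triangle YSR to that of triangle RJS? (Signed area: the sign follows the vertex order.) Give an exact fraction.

Set G = (0, 0), Y = (1, 0), S = (0, 1); any affine frame gives the same invariant.
1. R lies on line YG with YR:RG = 2:1 ⇒ R = (1/3, 0)
2. J is the centroid of triangle YGS ⇒ J = (1/3, 1/3)
2·[YSR] = 2/3, 2·[RJS] = 1/9
[YSR]:[RJS] = 2/3:1/9 = 6

[YSR]:[RJS] = 6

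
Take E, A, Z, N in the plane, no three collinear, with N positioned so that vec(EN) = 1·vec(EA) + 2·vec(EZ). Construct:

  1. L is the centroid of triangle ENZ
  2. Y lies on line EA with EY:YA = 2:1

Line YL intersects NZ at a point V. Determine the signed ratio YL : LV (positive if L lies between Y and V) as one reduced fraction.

YL:LV = 4

Set E = (0, 0), A = (1, 0), Z = (0, 1), N = (1, 2); any affine frame gives the same invariant.
1. L is the centroid of triangle ENZ ⇒ L = (1/3, 1)
2. Y lies on line EA with EY:YA = 2:1 ⇒ Y = (2/3, 0)
line YL meets NZ at V = (1/4, 5/4)
L = Y + t·(V−Y) with t = 4/5, so YL:LV = 4/5:1/5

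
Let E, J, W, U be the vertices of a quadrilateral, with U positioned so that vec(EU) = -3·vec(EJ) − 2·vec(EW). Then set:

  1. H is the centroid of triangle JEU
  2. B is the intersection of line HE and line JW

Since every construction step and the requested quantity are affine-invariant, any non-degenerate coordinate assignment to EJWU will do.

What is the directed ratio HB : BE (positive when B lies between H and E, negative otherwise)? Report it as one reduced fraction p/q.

HB:BE = -7/3

Choose coordinates E = (0, 0), J = (1, 0), W = (0, 1), U = (-3, -2).
1. H is the centroid of triangle JEU ⇒ H = (-2/3, -2/3)
2. B is the intersection of line HE and line JW ⇒ B = (1/2, 1/2)
B = H + t·(E−H) with t = 7/4, so HB:BE = t:(1−t) = 7/4:-3/4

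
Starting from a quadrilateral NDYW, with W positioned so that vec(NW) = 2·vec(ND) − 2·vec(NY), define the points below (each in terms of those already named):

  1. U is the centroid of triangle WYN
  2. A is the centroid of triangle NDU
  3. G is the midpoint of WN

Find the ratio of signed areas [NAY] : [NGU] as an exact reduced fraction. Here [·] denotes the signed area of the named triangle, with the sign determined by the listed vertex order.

[NAY]:[NGU] = 5/3

Assign N = (0, 0), D = (1, 0), Y = (0, 1), W = (2, -2) — the answer is frame-independent, so this choice is without loss of generality.
1. U is the centroid of triangle WYN ⇒ U = (2/3, -1/3)
2. A is the centroid of triangle NDU ⇒ A = (5/9, -1/9)
3. G is the midpoint of WN ⇒ G = (1, -1)
2·[NAY] = 5/9, 2·[NGU] = 1/3
[NAY]:[NGU] = 5/9:1/3 = 5/3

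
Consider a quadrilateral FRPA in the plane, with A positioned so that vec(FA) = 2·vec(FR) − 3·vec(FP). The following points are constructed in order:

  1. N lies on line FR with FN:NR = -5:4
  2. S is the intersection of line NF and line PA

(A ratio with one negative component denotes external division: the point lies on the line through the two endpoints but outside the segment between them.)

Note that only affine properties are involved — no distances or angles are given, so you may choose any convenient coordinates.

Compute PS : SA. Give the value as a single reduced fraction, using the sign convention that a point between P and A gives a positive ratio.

Set F = (0, 0), R = (1, 0), P = (0, 1), A = (2, -3); any affine frame gives the same invariant.
1. N lies on line FR with FN:NR = -5:4 ⇒ N = (5, 0)
2. S is the intersection of line NF and line PA ⇒ S = (1/2, 0)
S = P + t·(A−P) with t = 1/4, so PS:SA = t:(1−t) = 1/4:3/4

PS:SA = 1/3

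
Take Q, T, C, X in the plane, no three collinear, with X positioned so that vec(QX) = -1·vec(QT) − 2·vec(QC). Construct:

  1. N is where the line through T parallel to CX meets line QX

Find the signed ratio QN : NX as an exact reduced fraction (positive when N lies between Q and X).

Set Q = (0, 0), T = (1, 0), C = (0, 1), X = (-1, -2); any affine frame gives the same invariant.
1. N is where the line through T parallel to CX meets line QX ⇒ N = (3, 6)
N = Q + t·(X−Q) with t = -3, so QN:NX = t:(1−t) = -3:4

QN:NX = -3/4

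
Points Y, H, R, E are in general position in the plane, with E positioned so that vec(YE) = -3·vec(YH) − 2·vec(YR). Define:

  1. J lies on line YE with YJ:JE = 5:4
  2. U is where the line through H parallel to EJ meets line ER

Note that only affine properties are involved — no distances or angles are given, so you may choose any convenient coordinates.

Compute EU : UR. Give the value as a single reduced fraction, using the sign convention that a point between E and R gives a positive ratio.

EU:UR = -2/5

Set Y = (0, 0), H = (1, 0), R = (0, 1), E = (-3, -2); any affine frame gives the same invariant.
1. J lies on line YE with YJ:JE = 5:4 ⇒ J = (-5/3, -10/9)
2. U is where the line through H parallel to EJ meets line ER ⇒ U = (-5, -4)
U = E + t·(R−E) with t = -2/3, so EU:UR = t:(1−t) = -2/3:5/3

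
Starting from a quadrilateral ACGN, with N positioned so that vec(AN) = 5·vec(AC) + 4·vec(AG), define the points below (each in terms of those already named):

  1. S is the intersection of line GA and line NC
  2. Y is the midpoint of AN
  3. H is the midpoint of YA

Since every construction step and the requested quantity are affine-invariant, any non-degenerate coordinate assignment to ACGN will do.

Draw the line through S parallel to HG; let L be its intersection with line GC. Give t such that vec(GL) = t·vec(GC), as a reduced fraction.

Choose coordinates A = (0, 0), C = (1, 0), G = (0, 1), N = (5, 4).
1. S is the intersection of line GA and line NC ⇒ S = (0, -1)
2. Y is the midpoint of AN ⇒ Y = (5/2, 2)
3. H is the midpoint of YA ⇒ H = (5/4, 1)
through S parallel to HG: direction (-5/4, 0); meets GC at L = (2, -1)
L = G + t·(C−G) with t = 2

t = 2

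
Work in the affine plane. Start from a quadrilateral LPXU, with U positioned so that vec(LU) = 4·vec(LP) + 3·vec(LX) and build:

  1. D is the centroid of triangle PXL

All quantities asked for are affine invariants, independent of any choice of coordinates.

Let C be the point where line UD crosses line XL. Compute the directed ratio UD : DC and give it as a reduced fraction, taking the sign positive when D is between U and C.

Choose coordinates L = (0, 0), P = (1, 0), X = (0, 1), U = (4, 3).
1. D is the centroid of triangle PXL ⇒ D = (1/3, 1/3)
line UD meets XL at C = (0, 1/11)
D = U + t·(C−U) with t = 11/12, so UD:DC = 11/12:1/12

UD:DC = 11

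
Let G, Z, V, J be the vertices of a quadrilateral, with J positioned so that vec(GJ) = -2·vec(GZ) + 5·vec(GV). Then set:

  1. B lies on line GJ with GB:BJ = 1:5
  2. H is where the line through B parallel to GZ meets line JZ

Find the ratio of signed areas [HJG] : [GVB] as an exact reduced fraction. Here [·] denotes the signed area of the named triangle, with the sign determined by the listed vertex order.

Assign G = (0, 0), Z = (1, 0), V = (0, 1), J = (-2, 5) — the answer is frame-independent, so this choice is without loss of generality.
1. B lies on line GJ with GB:BJ = 1:5 ⇒ B = (-1/3, 5/6)
2. H is where the line through B parallel to GZ meets line JZ ⇒ H = (1/2, 5/6)
2·[HJG] = 25/6, 2·[GVB] = 1/3
[HJG]:[GVB] = 25/6:1/3 = 25/2

[HJG]:[GVB] = 25/2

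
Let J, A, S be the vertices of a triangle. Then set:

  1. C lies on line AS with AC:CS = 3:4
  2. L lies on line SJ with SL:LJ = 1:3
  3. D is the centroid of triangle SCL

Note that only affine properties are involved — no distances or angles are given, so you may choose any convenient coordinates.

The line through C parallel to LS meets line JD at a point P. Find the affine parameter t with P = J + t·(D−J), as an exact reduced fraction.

t = 3

Assign J = (0, 0), A = (1, 0), S = (0, 1) — the answer is frame-independent, so this choice is without loss of generality.
1. C lies on line AS with AC:CS = 3:4 ⇒ C = (4/7, 3/7)
2. L lies on line SJ with SL:LJ = 1:3 ⇒ L = (0, 3/4)
3. D is the centroid of triangle SCL ⇒ D = (4/21, 61/84)
through C parallel to LS: direction (0, 1/4); meets JD at P = (4/7, 61/28)
P = J + t·(D−J) with t = 3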